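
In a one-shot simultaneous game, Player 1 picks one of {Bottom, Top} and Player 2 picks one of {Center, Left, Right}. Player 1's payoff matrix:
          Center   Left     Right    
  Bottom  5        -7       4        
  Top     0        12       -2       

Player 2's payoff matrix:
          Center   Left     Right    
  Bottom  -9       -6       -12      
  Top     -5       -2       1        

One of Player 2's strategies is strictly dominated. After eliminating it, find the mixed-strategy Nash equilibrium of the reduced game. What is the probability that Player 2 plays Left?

Player 2's strategy Center is strictly dominated by Left: -6 > -9 and -2 > -5. Eliminate Center.
Player 1's indifference between Bottom and Top determines Player 2's mixing probability q:
  Player 1's payoff from Bottom: q·(-7) + (1−q)·4 = -11q + 4
  Player 1's payoff from Top: q·12 + (1−q)·(-2) = 14q - 2
  -11q + 4 = 14q - 2  ⇒  -25q = -6  ⇒  q = 6/25.

q = 6/25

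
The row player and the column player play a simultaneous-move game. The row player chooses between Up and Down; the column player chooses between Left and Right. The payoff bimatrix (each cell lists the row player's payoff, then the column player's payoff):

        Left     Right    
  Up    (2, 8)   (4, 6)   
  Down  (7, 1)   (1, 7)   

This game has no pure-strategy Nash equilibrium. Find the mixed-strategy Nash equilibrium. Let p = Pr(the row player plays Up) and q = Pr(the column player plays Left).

The row player's mix must leave the column player indifferent between Left and Right.
  the column player's payoff to Left: p·8 + (1−p)·1 = 7p + 1
  the column player's payoff to Right: p·6 + (1−p)·7 = -p + 7
  7p + 1 = -p + 7  ⇒  8p = 6  ⇒  p = 3/4.
In a mixed equilibrium the row player is indifferent between Up and Down; this condition fixes q.
  the row player's expected payoff from Up: q·2 + (1−q)·4 = -2q + 4
  the row player's expected payoff from Down: q·7 + (1−q)·1 = 6q + 1
  -2q + 4 = 6q + 1  ⇒  -8q = -3  ⇒  q = 3/8.

p = 3/4, q = 3/8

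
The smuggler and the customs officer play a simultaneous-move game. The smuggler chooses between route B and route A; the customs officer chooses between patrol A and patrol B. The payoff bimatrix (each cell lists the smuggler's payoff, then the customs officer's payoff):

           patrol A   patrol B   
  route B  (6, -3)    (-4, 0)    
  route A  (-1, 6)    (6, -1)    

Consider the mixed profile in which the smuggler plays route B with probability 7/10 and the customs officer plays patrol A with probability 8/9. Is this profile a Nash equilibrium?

No

Given the customs officer's mix q = 8/9, the smuggler's payoff from route B is 44/9 but from route A is -2/9. The smuggler strictly prefers route B, so the smuggler would not mix.
So the proposed profile is not a Nash equilibrium.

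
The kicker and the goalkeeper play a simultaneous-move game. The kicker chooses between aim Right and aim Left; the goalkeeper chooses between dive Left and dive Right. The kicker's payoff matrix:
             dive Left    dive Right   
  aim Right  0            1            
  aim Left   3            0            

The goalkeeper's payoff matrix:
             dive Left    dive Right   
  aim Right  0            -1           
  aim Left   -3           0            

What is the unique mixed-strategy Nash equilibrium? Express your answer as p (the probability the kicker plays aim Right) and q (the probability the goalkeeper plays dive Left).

p = 3/4, q = 1/4

The goalkeeper's indifference between dive Left and dive Right determines the kicker's mixing probability p:
  the goalkeeper's expected payoff from dive Left: p·0 + (1−p)·(-3) = 3p - 3
  the goalkeeper's expected payoff from dive Right: p·(-1) + (1−p)·0 = -p
  3p - 3 = -p  ⇒  4p = 3  ⇒  p = 3/4.
For the kicker to be willing to mix, the kicker must be indifferent between aim Right and aim Left, which pins down the goalkeeper's mix.
  the kicker's expected payoff from aim Right: q·0 + (1−q)·1 = -q + 1
  the kicker's expected payoff from aim Left: q·3 + (1−q)·0 = 3q
  -q + 1 = 3q  ⇒  -4q = -1  ⇒  q = 1/4.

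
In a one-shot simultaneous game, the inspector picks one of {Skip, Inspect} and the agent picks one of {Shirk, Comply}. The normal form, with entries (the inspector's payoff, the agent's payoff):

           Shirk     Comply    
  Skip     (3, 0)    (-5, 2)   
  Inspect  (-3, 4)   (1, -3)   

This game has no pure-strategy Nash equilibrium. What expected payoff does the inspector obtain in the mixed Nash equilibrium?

-1

In a mixed equilibrium the inspector is indifferent between Skip and Inspect; this condition fixes q.
  the inspector's expected payoff from Skip: q·3 + (1−q)·(-5) = 8q - 5
  the inspector's expected payoff from Inspect: q·(-3) + (1−q)·1 = -4q + 1
  8q - 5 = -4q + 1  ⇒  12q = 6  ⇒  q = 1/2.
At equilibrium the inspector is indifferent across rows, so the inspector's payoff equals the payoff from Skip: (1/2)·3 + (1/2)·(-5) = -1.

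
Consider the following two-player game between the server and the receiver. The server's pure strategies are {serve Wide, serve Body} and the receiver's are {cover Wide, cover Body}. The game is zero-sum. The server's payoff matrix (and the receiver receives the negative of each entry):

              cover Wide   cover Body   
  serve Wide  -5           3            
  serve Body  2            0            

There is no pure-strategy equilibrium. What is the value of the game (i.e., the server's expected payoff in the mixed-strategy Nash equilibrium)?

v = 3/5

In a mixed equilibrium the server is indifferent between serve Wide and serve Body; this condition fixes q.
  the server's payoff from serve Wide: q·(-5) + (1−q)·3 = -8q + 3
  the server's payoff from serve Body: q·2 + (1−q)·0 = 2q
  -8q + 3 = 2q  ⇒  -10q = -3  ⇒  q = 3/10.
The value is the server's expected payoff against this mix (using serve Wide): (3/10)·(-5) + (7/10)·3 = 3/5.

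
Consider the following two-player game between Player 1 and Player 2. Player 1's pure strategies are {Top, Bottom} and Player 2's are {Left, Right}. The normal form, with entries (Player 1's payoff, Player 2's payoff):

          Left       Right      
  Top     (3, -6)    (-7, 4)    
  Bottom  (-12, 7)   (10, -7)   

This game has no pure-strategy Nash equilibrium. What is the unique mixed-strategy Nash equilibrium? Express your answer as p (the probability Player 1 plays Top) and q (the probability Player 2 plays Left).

In a mixed equilibrium Player 2 is indifferent between Left and Right; this condition fixes p.
  Player 2's payoff from Left: p·(-6) + (1−p)·7 = -13p + 7
  Player 2's payoff from Right: p·4 + (1−p)·(-7) = 11p - 7
  -13p + 7 = 11p - 7  ⇒  -24p = -14  ⇒  p = 7/12.
Set Player 1's expected payoff from Top equal to that from Bottom:
  Player 1's payoff to Top: q·3 + (1−q)·(-7) = 10q - 7
  Player 1's payoff to Bottom: q·(-12) + (1−q)·10 = -22q + 10
  10q - 7 = -22q + 10  ⇒  32q = 17  ⇒  q = 17/32.

p = 7/12, q = 17/32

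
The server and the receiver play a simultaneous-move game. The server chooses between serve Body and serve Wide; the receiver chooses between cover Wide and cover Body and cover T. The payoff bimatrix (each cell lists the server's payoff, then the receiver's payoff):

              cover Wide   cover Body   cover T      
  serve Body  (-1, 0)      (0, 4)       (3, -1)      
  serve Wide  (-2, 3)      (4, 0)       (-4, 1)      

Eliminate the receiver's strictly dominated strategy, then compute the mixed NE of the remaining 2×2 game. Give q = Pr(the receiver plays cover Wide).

q = 4/5

The receiver's strategy cover T is strictly dominated by cover Wide: 0 > -1 and 3 > 1. Eliminate cover T.
Set the server's expected payoff from serve Body equal to that from serve Wide:
  the server's payoff to serve Body: q·(-1) + (1−q)·0 = -q
  the server's payoff to serve Wide: q·(-2) + (1−q)·4 = -6q + 4
  -q = -6q + 4  ⇒  5q = 4  ⇒  q = 4/5.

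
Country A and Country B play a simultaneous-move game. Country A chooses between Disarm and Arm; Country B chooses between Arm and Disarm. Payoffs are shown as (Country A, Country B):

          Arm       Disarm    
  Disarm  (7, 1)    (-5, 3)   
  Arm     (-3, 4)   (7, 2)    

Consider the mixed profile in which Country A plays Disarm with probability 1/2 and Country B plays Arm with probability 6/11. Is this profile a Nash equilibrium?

Yes

Check Country B's indifference given Country A's mix p = 1/2:
  payoff from Arm = 5/2; payoff from Disarm = 5/2 — equal.
Check Country A's indifference given Country B's mix q = 6/11:
  payoff from Disarm = 17/11; payoff from Arm = 17/11 — equal.
Both players are indifferent, so neither can profitably deviate.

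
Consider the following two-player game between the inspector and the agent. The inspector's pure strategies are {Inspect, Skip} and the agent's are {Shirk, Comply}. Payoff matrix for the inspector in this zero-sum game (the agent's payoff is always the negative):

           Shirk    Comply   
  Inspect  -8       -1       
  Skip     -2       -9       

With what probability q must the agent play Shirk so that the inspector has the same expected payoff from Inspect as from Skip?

q = 4/7

The inspector's indifference between Inspect and Skip determines the agent's mixing probability q:
  the inspector's expected payoff from Inspect: q·(-8) + (1−q)·(-1) = -7q - 1
  the inspector's expected payoff from Skip: q·(-2) + (1−q)·(-9) = 7q - 9
  -7q - 1 = 7q - 9  ⇒  -14q = -8  ⇒  q = 4/7.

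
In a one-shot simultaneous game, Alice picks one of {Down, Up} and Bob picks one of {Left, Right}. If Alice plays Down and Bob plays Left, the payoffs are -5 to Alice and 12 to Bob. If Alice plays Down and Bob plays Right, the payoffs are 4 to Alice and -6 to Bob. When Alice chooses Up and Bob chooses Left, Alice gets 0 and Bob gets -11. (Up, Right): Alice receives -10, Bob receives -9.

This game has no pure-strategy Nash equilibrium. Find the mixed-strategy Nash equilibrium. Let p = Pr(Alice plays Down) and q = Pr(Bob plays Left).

p = 1/10, q = 14/19

Set Bob's expected payoff from Left equal to that from Right:
  Bob's expected payoff from Left: p·12 + (1−p)·(-11) = 23p - 11
  Bob's expected payoff from Right: p·(-6) + (1−p)·(-9) = 3p - 9
  23p - 11 = 3p - 9  ⇒  20p = 2  ⇒  p = 1/10.
Alice's indifference between Down and Up determines Bob's mixing probability q:
  Alice's payoff to Down: q·(-5) + (1−q)·4 = -9q + 4
  Alice's payoff to Up: q·0 + (1−q)·(-10) = 10q - 10
  -9q + 4 = 10q - 10  ⇒  -19q = -14  ⇒  q = 14/19.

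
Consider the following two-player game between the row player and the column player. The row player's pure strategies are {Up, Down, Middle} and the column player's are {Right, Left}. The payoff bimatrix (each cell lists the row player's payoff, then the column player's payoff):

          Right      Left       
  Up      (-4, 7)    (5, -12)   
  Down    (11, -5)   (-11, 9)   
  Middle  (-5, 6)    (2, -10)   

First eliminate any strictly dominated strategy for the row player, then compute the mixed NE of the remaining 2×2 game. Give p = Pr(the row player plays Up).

p = 14/33

The row player's strategy Middle is strictly dominated by Up: -4 > -5 and 5 > 2. Eliminate Middle.
Set the column player's expected payoff from Right equal to that from Left:
  the column player's payoff to Right: p·7 + (1−p)·(-5) = 12p - 5
  the column player's payoff to Left: p·(-12) + (1−p)·9 = -21p + 9
  12p - 5 = -21p + 9  ⇒  33p = 14  ⇒  p = 14/33.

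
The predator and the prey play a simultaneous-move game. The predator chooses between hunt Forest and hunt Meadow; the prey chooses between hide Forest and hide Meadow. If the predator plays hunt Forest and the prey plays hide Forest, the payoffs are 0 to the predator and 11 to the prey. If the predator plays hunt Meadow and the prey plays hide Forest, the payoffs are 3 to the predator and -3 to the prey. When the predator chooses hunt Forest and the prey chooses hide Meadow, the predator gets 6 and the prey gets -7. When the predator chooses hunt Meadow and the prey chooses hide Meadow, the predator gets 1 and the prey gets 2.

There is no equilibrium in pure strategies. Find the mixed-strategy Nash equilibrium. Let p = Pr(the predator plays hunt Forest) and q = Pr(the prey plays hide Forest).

Set the prey's expected payoff from hide Forest equal to that from hide Meadow:
  the prey's payoff to hide Forest: p·11 + (1−p)·(-3) = 14p - 3
  the prey's payoff to hide Meadow: p·(-7) + (1−p)·2 = -9p + 2
  14p - 3 = -9p + 2  ⇒  23p = 5  ⇒  p = 5/23.
The prey's mix must leave the predator indifferent between hunt Forest and hunt Meadow.
  the predator's expected payoff from hunt Forest: q·0 + (1−q)·6 = -6q + 6
  the predator's expected payoff from hunt Meadow: q·3 + (1−q)·1 = 2q + 1
  -6q + 6 = 2q + 1  ⇒  -8q = -5  ⇒  q = 5/8.

p = 5/23, q = 5/8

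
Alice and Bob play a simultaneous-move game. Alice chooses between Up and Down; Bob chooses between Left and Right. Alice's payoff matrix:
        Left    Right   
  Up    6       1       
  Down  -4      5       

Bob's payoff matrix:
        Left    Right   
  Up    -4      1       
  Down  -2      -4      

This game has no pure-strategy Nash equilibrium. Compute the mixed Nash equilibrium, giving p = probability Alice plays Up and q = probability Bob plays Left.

For Bob to be willing to mix, Bob must be indifferent between Left and Right, which pins down Alice's mix.
  Bob's payoff from Left: p·(-4) + (1−p)·(-2) = -2p - 2
  Bob's payoff from Right: p·1 + (1−p)·(-4) = 5p - 4
  -2p - 2 = 5p - 4  ⇒  -7p = -2  ⇒  p = 2/7.
For Alice to be willing to mix, Alice must be indifferent between Up and Down, which pins down Bob's mix.
  Alice's expected payoff from Up: q·6 + (1−q)·1 = 5q + 1
  Alice's expected payoff from Down: q·(-4) + (1−q)·5 = -9q + 5
  5q + 1 = -9q + 5  ⇒  14q = 4  ⇒  q = 2/7.

p = 2/7, q = 2/7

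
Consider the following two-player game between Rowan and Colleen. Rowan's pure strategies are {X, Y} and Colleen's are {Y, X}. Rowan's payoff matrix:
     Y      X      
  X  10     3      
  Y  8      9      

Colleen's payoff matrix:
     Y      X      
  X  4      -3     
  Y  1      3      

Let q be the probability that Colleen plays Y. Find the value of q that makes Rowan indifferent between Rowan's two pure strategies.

Colleen's mix must leave Rowan indifferent between X and Y.
  Rowan's expected payoff from X: q·10 + (1−q)·3 = 7q + 3
  Rowan's expected payoff from Y: q·8 + (1−q)·9 = -q + 9
  7q + 3 = -q + 9  ⇒  8q = 6  ⇒  q = 3/4.

q = 3/4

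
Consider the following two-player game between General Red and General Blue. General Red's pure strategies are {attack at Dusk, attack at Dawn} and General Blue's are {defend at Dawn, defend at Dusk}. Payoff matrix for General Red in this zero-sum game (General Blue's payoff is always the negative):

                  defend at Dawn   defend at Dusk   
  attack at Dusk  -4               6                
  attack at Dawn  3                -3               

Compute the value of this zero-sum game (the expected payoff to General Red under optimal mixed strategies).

v = 3/8

Set General Red's expected payoff from attack at Dusk equal to that from attack at Dawn:
  General Red's expected payoff from attack at Dusk: q·(-4) + (1−q)·6 = -10q + 6
  General Red's expected payoff from attack at Dawn: q·3 + (1−q)·(-3) = 6q - 3
  -10q + 6 = 6q - 3  ⇒  -16q = -9  ⇒  q = 9/16.
The value is General Red's expected payoff against this mix (using attack at Dusk): (9/16)·(-4) + (7/16)·6 = 3/8.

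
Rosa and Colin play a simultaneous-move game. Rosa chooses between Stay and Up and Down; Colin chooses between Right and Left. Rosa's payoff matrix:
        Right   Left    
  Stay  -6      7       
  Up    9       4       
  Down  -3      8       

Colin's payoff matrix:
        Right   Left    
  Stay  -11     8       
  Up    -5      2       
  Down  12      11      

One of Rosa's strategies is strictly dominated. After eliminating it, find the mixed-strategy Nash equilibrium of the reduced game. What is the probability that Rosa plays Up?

Rosa's strategy Stay is strictly dominated by Down: -3 > -6 and 8 > 7. Eliminate Stay.
For Colin to be willing to mix, Colin must be indifferent between Right and Left, which pins down Rosa's mix.
  Colin's payoff from Right: p·(-5) + (1−p)·12 = -17p + 12
  Colin's payoff from Left: p·2 + (1−p)·11 = -9p + 11
  -17p + 12 = -9p + 11  ⇒  -8p = -1  ⇒  p = 1/8.

p = 1/8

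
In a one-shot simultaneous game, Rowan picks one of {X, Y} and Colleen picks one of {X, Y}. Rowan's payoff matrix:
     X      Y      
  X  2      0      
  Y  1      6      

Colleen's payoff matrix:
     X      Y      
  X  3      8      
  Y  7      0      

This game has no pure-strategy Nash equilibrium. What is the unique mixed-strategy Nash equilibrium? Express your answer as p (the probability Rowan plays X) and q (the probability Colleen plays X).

Set Colleen's expected payoff from X equal to that from Y:
  Colleen's payoff to X: p·3 + (1−p)·7 = -4p + 7
  Colleen's payoff to Y: p·8 + (1−p)·0 = 8p
  -4p + 7 = 8p  ⇒  -12p = -7  ⇒  p = 7/12.
In a mixed equilibrium Rowan is indifferent between X and Y; this condition fixes q.
  Rowan's expected payoff from X: q·2 + (1−q)·0 = 2q
  Rowan's expected payoff from Y: q·1 + (1−q)·6 = -5q + 6
  2q = -5q + 6  ⇒  7q = 6  ⇒  q = 6/7.

p = 7/12, q = 6/7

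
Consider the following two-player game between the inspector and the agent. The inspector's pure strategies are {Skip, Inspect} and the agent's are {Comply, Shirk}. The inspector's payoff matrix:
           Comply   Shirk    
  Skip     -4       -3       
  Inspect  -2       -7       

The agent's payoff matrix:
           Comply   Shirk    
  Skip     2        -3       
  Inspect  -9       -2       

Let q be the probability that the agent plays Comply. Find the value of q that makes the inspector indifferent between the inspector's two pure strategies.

The inspector's indifference between Skip and Inspect determines the agent's mixing probability q:
  the inspector's payoff from Skip: q·(-4) + (1−q)·(-3) = -q - 3
  the inspector's payoff from Inspect: q·(-2) + (1−q)·(-7) = 5q - 7
  -q - 3 = 5q - 7  ⇒  -6q = -4  ⇒  q = 2/3.

q = 2/3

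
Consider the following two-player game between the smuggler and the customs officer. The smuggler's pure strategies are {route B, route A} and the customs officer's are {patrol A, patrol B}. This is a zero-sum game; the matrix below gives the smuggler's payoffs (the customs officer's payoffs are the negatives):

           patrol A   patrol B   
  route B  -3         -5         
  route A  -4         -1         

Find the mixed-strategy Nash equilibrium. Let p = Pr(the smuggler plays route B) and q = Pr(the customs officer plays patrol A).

Set the customs officer's expected payoff from patrol A equal to that from patrol B:
  the customs officer's expected payoff from patrol A: p·3 + (1−p)·4 = -p + 4
  the customs officer's expected payoff from patrol B: p·5 + (1−p)·1 = 4p + 1
  -p + 4 = 4p + 1  ⇒  -5p = -3  ⇒  p = 3/5.
In a mixed equilibrium the smuggler is indifferent between route B and route A; this condition fixes q.
  the smuggler's payoff to route B: q·(-3) + (1−q)·(-5) = 2q - 5
  the smuggler's payoff to route A: q·(-4) + (1−q)·(-1) = -3q - 1
  2q - 5 = -3q - 1  ⇒  5q = 4  ⇒  q = 4/5.

p = 3/5, q = 4/5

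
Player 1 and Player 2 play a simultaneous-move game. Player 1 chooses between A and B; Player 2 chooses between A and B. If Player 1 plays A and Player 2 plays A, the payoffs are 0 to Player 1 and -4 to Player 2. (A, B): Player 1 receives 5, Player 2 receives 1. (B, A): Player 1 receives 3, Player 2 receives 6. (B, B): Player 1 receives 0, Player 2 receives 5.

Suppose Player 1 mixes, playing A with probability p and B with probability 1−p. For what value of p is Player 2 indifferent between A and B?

p = 1/6

For Player 2 to be willing to mix, Player 2 must be indifferent between A and B, which pins down Player 1's mix.
  Player 2's expected payoff from A: p·(-4) + (1−p)·6 = -10p + 6
  Player 2's expected payoff from B: p·1 + (1−p)·5 = -4p + 5
  -10p + 6 = -4p + 5  ⇒  -6p = -1  ⇒  p = 1/6.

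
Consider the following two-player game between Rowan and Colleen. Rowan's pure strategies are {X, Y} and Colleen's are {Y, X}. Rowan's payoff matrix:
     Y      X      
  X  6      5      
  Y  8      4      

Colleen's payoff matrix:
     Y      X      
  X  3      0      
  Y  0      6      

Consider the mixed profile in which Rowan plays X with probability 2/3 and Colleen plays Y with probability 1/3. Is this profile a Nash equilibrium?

Check Colleen's indifference given Rowan's mix p = 2/3:
  payoff from Y = 2; payoff from X = 2 — equal.
Check Rowan's indifference given Colleen's mix q = 1/3:
  payoff from X = 16/3; payoff from Y = 16/3 — equal.
Both players are indifferent, so neither can profitably deviate.

Yes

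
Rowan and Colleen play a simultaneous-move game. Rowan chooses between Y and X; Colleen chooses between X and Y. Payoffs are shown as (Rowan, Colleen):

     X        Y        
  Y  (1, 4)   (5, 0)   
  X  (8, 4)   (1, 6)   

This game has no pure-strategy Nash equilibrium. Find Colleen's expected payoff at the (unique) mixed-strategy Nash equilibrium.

Set Colleen's expected payoff from X equal to that from Y:
  Colleen's payoff from X: p·4 + (1−p)·4 = 4
  Colleen's payoff from Y: p·0 + (1−p)·6 = -6p + 6
  4 = -6p + 6  ⇒  6p = 2  ⇒  p = 1/3.
At equilibrium Colleen is indifferent across columns, so Colleen's payoff equals the payoff from X: (1/3)·4 + (2/3)·4 = 4.

4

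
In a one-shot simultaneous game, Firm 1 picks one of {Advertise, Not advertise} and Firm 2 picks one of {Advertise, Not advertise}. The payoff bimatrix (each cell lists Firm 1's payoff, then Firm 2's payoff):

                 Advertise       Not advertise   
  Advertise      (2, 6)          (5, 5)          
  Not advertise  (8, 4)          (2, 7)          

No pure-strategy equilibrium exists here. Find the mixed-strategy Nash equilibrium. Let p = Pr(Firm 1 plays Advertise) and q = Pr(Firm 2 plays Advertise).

Firm 2's indifference between Advertise and Not advertise determines Firm 1's mixing probability p:
  Firm 2's payoff to Advertise: p·6 + (1−p)·4 = 2p + 4
  Firm 2's payoff to Not advertise: p·5 + (1−p)·7 = -2p + 7
  2p + 4 = -2p + 7  ⇒  4p = 3  ⇒  p = 3/4.
Set Firm 1's expected payoff from Advertise equal to that from Not advertise:
  Firm 1's payoff to Advertise: q·2 + (1−q)·5 = -3q + 5
  Firm 1's payoff to Not advertise: q·8 + (1−q)·2 = 6q + 2
  -3q + 5 = 6q + 2  ⇒  -9q = -3  ⇒  q = 1/3.

p = 3/4, q = 1/3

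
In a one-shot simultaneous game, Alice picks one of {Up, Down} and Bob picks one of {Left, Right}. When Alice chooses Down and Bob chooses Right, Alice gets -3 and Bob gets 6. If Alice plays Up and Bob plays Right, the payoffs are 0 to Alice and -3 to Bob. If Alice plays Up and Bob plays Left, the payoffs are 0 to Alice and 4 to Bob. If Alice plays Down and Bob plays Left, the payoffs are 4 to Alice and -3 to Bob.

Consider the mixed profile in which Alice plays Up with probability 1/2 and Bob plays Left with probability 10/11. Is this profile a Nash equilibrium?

Given Alice's mix p = 1/2, Bob's payoff from Left is 1/2 but from Right is 3/2. Bob strictly prefers Right, so Bob would not mix.
So the proposed profile is not a Nash equilibrium.

No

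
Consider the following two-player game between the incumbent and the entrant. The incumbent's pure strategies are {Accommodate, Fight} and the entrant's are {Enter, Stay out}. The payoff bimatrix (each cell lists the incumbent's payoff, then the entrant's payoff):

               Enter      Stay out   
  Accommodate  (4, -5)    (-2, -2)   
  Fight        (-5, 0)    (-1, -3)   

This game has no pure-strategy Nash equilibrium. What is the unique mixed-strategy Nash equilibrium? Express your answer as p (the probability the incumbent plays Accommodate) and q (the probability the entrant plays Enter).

The entrant's indifference between Enter and Stay out determines the incumbent's mixing probability p:
  the entrant's payoff to Enter: p·(-5) + (1−p)·0 = -5p
  the entrant's payoff to Stay out: p·(-2) + (1−p)·(-3) = p - 3
  -5p = p - 3  ⇒  -6p = -3  ⇒  p = 1/2.
The incumbent's indifference between Accommodate and Fight determines the entrant's mixing probability q:
  the incumbent's payoff from Accommodate: q·4 + (1−q)·(-2) = 6q - 2
  the incumbent's payoff from Fight: q·(-5) + (1−q)·(-1) = -4q - 1
  6q - 2 = -4q - 1  ⇒  10q = 1  ⇒  q = 1/10.

p = 1/2, q = 1/10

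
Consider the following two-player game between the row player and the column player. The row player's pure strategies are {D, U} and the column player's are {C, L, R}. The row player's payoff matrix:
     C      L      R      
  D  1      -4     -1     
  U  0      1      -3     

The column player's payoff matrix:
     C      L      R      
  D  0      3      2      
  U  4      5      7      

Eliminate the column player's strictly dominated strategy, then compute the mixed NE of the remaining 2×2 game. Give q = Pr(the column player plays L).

q = 2/7

The column player's strategy C is strictly dominated by R: 2 > 0 and 7 > 4. Eliminate C.
In a mixed equilibrium the row player is indifferent between D and U; this condition fixes q.
  the row player's expected payoff from D: q·(-4) + (1−q)·(-1) = -3q - 1
  the row player's expected payoff from U: q·1 + (1−q)·(-3) = 4q - 3
  -3q - 1 = 4q - 3  ⇒  -7q = -2  ⇒  q = 2/7.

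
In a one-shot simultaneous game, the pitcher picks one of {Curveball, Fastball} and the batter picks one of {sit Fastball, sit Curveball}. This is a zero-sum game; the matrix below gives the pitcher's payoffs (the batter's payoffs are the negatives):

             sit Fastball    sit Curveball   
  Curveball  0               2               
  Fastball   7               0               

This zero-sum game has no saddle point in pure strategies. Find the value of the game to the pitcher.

v = 14/9

For the pitcher to be willing to mix, the pitcher must be indifferent between Curveball and Fastball, which pins down the batter's mix.
  the pitcher's payoff from Curveball: q·0 + (1−q)·2 = -2q + 2
  the pitcher's payoff from Fastball: q·7 + (1−q)·0 = 7q
  -2q + 2 = 7q  ⇒  -9q = -2  ⇒  q = 2/9.
The value is the pitcher's expected payoff against this mix (using Curveball): (2/9)·0 + (7/9)·2 = 14/9.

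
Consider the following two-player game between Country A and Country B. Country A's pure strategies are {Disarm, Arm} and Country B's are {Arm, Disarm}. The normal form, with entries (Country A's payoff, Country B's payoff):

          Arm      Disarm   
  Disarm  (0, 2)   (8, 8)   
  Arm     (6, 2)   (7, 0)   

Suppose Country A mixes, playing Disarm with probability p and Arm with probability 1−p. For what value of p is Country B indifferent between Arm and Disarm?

Country B's indifference between Arm and Disarm determines Country A's mixing probability p:
  Country B's payoff to Arm: p·2 + (1−p)·2 = 2
  Country B's payoff to Disarm: p·8 + (1−p)·0 = 8p
  2 = 8p  ⇒  -8p = -2  ⇒  p = 1/4.

p = 1/4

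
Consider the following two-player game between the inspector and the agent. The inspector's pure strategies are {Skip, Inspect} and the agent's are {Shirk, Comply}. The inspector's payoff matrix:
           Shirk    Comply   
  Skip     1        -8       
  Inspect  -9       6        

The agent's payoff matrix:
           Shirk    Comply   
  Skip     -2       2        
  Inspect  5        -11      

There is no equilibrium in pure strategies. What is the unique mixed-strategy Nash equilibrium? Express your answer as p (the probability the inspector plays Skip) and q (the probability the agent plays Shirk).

The agent's indifference between Shirk and Comply determines the inspector's mixing probability p:
  the agent's payoff from Shirk: p·(-2) + (1−p)·5 = -7p + 5
  the agent's payoff from Comply: p·2 + (1−p)·(-11) = 13p - 11
  -7p + 5 = 13p - 11  ⇒  -20p = -16  ⇒  p = 4/5.
In a mixed equilibrium the inspector is indifferent between Skip and Inspect; this condition fixes q.
  the inspector's expected payoff from Skip: q·1 + (1−q)·(-8) = 9q - 8
  the inspector's expected payoff from Inspect: q·(-9) + (1−q)·6 = -15q + 6
  9q - 8 = -15q + 6  ⇒  24q = 14  ⇒  q = 7/12.

p = 4/5, q = 7/12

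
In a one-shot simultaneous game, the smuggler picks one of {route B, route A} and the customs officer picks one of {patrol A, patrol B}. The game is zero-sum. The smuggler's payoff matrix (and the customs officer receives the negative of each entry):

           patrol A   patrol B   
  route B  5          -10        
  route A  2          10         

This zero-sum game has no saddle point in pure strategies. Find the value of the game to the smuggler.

Set the smuggler's expected payoff from route B equal to that from route A:
  the smuggler's payoff from route B: q·5 + (1−q)·(-10) = 15q - 10
  the smuggler's payoff from route A: q·2 + (1−q)·10 = -8q + 10
  15q - 10 = -8q + 10  ⇒  23q = 20  ⇒  q = 20/23.
The value is the smuggler's expected payoff against this mix (using route B): (20/23)·5 + (3/23)·(-10) = 70/23.

v = 70/23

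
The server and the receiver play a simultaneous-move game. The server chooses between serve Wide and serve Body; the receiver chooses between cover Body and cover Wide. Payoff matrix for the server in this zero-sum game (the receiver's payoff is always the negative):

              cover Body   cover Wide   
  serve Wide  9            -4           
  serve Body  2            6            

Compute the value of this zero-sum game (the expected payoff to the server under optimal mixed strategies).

Set the server's expected payoff from serve Wide equal to that from serve Body:
  the server's expected payoff from serve Wide: q·9 + (1−q)·(-4) = 13q - 4
  the server's expected payoff from serve Body: q·2 + (1−q)·6 = -4q + 6
  13q - 4 = -4q + 6  ⇒  17q = 10  ⇒  q = 10/17.
The value is the server's expected payoff against this mix (using serve Wide): (10/17)·9 + (7/17)·(-4) = 62/17.

v = 62/17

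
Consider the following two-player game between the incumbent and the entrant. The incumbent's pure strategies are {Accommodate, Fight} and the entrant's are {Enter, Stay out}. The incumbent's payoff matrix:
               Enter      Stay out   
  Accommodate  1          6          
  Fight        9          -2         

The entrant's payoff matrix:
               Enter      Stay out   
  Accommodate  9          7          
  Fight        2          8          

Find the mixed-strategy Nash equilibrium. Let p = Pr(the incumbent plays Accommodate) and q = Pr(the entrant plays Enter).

p = 3/4, q = 1/2

The entrant's indifference between Enter and Stay out determines the incumbent's mixing probability p:
  the entrant's payoff to Enter: p·9 + (1−p)·2 = 7p + 2
  the entrant's payoff to Stay out: p·7 + (1−p)·8 = -p + 8
  7p + 2 = -p + 8  ⇒  8p = 6  ⇒  p = 3/4.
In a mixed equilibrium the incumbent is indifferent between Accommodate and Fight; this condition fixes q.
  the incumbent's expected payoff from Accommodate: q·1 + (1−q)·6 = -5q + 6
  the incumbent's expected payoff from Fight: q·9 + (1−q)·(-2) = 11q - 2
  -5q + 6 = 11q - 2  ⇒  -16q = -8  ⇒  q = 1/2.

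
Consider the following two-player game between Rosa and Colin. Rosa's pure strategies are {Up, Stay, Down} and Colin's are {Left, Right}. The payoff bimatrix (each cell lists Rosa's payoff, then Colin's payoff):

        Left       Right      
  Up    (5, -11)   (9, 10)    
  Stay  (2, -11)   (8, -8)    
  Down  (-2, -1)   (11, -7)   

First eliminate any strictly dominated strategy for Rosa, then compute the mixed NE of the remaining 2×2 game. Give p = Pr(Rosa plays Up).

Rosa's strategy Stay is strictly dominated by Up: 5 > 2 and 9 > 8. Eliminate Stay.
Rosa's mix must leave Colin indifferent between Left and Right.
  Colin's payoff to Left: p·(-11) + (1−p)·(-1) = -10p - 1
  Colin's payoff to Right: p·10 + (1−p)·(-7) = 17p - 7
  -10p - 1 = 17p - 7  ⇒  -27p = -6  ⇒  p = 2/9.

p = 2/9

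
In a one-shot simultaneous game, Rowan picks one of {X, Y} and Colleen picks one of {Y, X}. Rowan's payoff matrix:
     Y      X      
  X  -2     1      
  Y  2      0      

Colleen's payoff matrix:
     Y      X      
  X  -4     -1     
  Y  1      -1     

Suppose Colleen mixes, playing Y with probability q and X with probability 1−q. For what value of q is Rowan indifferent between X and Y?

q = 1/5

Set Rowan's expected payoff from X equal to that from Y:
  Rowan's payoff from X: q·(-2) + (1−q)·1 = -3q + 1
  Rowan's payoff from Y: q·2 + (1−q)·0 = 2q
  -3q + 1 = 2q  ⇒  -5q = -1  ⇒  q = 1/5.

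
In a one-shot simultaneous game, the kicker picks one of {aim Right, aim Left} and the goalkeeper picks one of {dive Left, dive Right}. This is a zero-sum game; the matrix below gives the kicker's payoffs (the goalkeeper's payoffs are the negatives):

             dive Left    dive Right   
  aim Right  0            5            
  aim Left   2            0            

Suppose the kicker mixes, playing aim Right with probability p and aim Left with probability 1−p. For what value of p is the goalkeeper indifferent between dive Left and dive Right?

p = 2/7

The kicker's mix must leave the goalkeeper indifferent between dive Left and dive Right.
  the goalkeeper's expected payoff from dive Left: p·0 + (1−p)·(-2) = 2p - 2
  the goalkeeper's expected payoff from dive Right: p·(-5) + (1−p)·0 = -5p
  2p - 2 = -5p  ⇒  7p = 2  ⇒  p = 2/7.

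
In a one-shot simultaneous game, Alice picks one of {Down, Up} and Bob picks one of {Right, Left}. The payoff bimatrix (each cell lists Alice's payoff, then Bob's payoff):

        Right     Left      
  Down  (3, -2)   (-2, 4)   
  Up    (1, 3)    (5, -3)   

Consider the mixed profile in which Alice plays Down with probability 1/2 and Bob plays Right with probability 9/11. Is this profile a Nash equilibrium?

Given Bob's mix q = 9/11, Alice's payoff from Down is 23/11 but from Up is 19/11. Alice strictly prefers Down, so Alice would not mix.
So the proposed profile is not a Nash equilibrium.

No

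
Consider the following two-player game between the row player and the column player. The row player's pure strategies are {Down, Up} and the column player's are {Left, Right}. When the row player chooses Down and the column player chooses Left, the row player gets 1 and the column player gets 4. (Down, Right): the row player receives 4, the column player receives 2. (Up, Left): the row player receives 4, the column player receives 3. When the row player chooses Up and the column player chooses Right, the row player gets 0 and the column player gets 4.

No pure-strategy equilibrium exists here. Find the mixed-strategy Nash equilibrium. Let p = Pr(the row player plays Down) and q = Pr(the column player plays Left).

Set the column player's expected payoff from Left equal to that from Right:
  the column player's expected payoff from Left: p·4 + (1−p)·3 = p + 3
  the column player's expected payoff from Right: p·2 + (1−p)·4 = -2p + 4
  p + 3 = -2p + 4  ⇒  3p = 1  ⇒  p = 1/3.
The column player's mix must leave the row player indifferent between Down and Up.
  the row player's expected payoff from Down: q·1 + (1−q)·4 = -3q + 4
  the row player's expected payoff from Up: q·4 + (1−q)·0 = 4q
  -3q + 4 = 4q  ⇒  -7q = -4  ⇒  q = 4/7.

p = 1/3, q = 4/7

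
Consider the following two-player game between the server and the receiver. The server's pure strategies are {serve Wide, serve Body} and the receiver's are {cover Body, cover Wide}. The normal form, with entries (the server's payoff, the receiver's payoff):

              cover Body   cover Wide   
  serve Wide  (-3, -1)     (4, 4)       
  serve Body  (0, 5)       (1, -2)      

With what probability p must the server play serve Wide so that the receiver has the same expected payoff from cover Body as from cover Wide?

p = 7/12

Set the receiver's expected payoff from cover Body equal to that from cover Wide:
  the receiver's payoff from cover Body: p·(-1) + (1−p)·5 = -6p + 5
  the receiver's payoff from cover Wide: p·4 + (1−p)·(-2) = 6p - 2
  -6p + 5 = 6p - 2  ⇒  -12p = -7  ⇒  p = 7/12.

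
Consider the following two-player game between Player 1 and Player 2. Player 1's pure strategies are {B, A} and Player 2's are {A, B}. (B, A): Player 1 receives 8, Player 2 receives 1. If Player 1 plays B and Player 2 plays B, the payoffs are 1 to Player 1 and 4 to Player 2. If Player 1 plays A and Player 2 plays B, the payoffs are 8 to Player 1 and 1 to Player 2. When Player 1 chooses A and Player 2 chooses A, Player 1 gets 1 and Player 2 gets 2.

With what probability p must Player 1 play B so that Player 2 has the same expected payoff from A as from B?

p = 1/4

In a mixed equilibrium Player 2 is indifferent between A and B; this condition fixes p.
  Player 2's payoff to A: p·1 + (1−p)·2 = -p + 2
  Player 2's payoff to B: p·4 + (1−p)·1 = 3p + 1
  -p + 2 = 3p + 1  ⇒  -4p = -1  ⇒  p = 1/4.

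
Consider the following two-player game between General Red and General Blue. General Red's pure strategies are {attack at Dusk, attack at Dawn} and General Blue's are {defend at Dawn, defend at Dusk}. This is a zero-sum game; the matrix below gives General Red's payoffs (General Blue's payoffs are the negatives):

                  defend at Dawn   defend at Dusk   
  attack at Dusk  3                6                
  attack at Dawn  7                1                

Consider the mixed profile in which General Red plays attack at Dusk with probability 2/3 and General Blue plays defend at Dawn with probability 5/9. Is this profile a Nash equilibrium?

Check General Blue's indifference given General Red's mix p = 2/3:
  payoff from defend at Dawn = -13/3; payoff from defend at Dusk = -13/3 — equal.
Check General Red's indifference given General Blue's mix q = 5/9:
  payoff from attack at Dusk = 13/3; payoff from attack at Dawn = 13/3 — equal.
Both players are indifferent, so neither can profitably deviate.

Yes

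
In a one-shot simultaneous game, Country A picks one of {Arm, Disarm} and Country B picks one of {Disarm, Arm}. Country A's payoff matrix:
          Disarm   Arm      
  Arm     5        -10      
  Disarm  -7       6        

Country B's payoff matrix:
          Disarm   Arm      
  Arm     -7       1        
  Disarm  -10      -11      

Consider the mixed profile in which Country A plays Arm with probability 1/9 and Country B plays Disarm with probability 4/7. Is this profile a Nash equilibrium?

Yes

Check Country B's indifference given Country A's mix p = 1/9:
  payoff from Disarm = -29/3; payoff from Arm = -29/3 — equal.
Check Country A's indifference given Country B's mix q = 4/7:
  payoff from Arm = -10/7; payoff from Disarm = -10/7 — equal.
Both players are indifferent, so neither can profitably deviate.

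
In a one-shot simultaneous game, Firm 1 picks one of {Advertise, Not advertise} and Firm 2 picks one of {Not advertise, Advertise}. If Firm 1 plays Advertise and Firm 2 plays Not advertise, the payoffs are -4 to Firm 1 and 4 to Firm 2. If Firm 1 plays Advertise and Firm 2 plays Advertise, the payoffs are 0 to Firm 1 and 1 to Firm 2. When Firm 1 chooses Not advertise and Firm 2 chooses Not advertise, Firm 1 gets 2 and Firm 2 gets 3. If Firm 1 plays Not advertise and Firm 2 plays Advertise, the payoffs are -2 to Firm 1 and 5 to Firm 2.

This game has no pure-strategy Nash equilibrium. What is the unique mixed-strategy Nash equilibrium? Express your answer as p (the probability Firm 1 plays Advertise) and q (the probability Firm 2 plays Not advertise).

p = 2/5, q = 1/4

For Firm 2 to be willing to mix, Firm 2 must be indifferent between Not advertise and Advertise, which pins down Firm 1's mix.
  Firm 2's expected payoff from Not advertise: p·4 + (1−p)·3 = p + 3
  Firm 2's expected payoff from Advertise: p·1 + (1−p)·5 = -4p + 5
  p + 3 = -4p + 5  ⇒  5p = 2  ⇒  p = 2/5.
Firm 2's mix must leave Firm 1 indifferent between Advertise and Not advertise.
  Firm 1's payoff to Advertise: q·(-4) + (1−q)·0 = -4q
  Firm 1's payoff to Not advertise: q·2 + (1−q)·(-2) = 4q - 2
  -4q = 4q - 2  ⇒  -8q = -2  ⇒  q = 1/4.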